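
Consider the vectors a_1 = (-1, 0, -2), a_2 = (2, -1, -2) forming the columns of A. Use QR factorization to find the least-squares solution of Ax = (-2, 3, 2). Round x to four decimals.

a_1 = (-1, 0, -2); ‖a_1‖ = 2.2361, so e_1 = (-0.4472, 0.0000, -0.8944).
e_1·a_2 = (-0.4472)·2 + 0.0000·(-1) + (-0.8944)·(-2) = 0.8944.
u_2 = a_2 − 0.8944·e_1 = (2.4000, -1.0000, -1.2000).
‖u_2‖ = 2.8636, so e_2 = (0.8381, -0.3492, -0.4191).
Qᵀb = (-0.8944, -3.5620).
Back-substitute: x_2 = -3.5620/2.8636 = -1.2439.
x_1 = (-0.8944 − 0.8944·(-1.2439))/2.2361 = 0.0976.

x = (0.0976, -1.2439)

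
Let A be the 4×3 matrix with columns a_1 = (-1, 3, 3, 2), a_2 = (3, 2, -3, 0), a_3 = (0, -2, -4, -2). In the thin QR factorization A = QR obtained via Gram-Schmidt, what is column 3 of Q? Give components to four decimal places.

q_3 = (-0.7656, 0.3414, -0.5380, -0.0879)

a_1 = (-1, 3, 3, 2); ‖a_1‖ = 4.7958, so q_1 = (-0.2085, 0.6255, 0.6255, 0.4170).
q_1·a_2 = (-0.2085)·3 + 0.6255·2 + 0.6255·(-3) + 0.4170·0 = -1.2511.
u_2 = a_2 + 1.2511·q_1 = (2.7391, 2.7826, -2.2174, 0.5217).
‖u_2‖ = 4.5205, so q_2 = (0.6059, 0.6156, -0.4905, 0.1154).
q_1·a_3 = (-0.2085)·0 + 0.6255·(-2) + 0.6255·(-4) + 0.4170·(-2) = -4.5873; q_2·a_3 = 0.6059·0 + 0.6156·(-2) + (-0.4905)·(-4) + 0.1154·(-2) = 0.5001.
u_3 = a_3 + 4.5873·q_1 − 0.5001·q_2 = (-1.2596, 0.5617, -0.8851, -0.1447).
‖u_3‖ = 1.6451, so q_3 = (-0.7656, 0.3414, -0.5380, -0.0879).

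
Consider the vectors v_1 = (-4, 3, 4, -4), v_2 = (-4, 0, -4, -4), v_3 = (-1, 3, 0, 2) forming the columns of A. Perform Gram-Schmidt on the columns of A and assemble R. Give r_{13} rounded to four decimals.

r_{13} = 0.6623

v_1 = (-4, 3, 4, -4); ‖v_1‖ = 7.5498, so e_1 = (-0.5298, 0.3974, 0.5298, -0.5298).
r_{13} = e_1·v_3 = 0.6623.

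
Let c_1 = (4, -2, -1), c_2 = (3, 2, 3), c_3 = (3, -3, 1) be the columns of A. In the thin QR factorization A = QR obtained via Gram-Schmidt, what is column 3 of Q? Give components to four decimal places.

c_1 = (4, -2, -1); ‖c_1‖ = 4.5826, so q_1 = (0.8729, -0.4364, -0.2182).
q_1·c_2 = 0.8729·3 + (-0.4364)·2 + (-0.2182)·3 = 1.0911.
u_2 = c_2 − 1.0911·q_1 = (2.0476, 2.4762, 3.2381).
‖u_2‖ = 4.5617, so q_2 = (0.4489, 0.5428, 0.7098).
q_1·c_3 = 0.8729·3 + (-0.4364)·(-3) + (-0.2182)·1 = 3.7097; q_2·c_3 = 0.4489·3 + 0.5428·(-3) + 0.7098·1 = 0.4280.
u_3 = c_3 − 3.7097·q_1 − 0.4280·q_2 = (-0.4302, -1.6133, 1.5057).
‖u_3‖ = 2.2483, so q_3 = (-0.1913, -0.7175, 0.6697).

q_3 = (-0.1913, -0.7175, 0.6697)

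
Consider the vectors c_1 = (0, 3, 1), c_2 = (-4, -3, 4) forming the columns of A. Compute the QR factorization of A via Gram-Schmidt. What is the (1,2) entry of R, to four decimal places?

q_1 = c_1/‖c_1‖ = (0, 3, 1)/3.1623 = (0.0000, 0.9487, 0.3162).
r_{12} = q_1·c_2 = -1.5811.

r_{12} = -1.5811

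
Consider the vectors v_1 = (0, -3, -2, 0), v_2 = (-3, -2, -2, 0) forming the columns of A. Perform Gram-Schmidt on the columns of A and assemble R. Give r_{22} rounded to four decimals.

v_1 = (0, -3, -2, 0); ‖v_1‖ = 3.6056, so q_1 = (0.0000, -0.8321, -0.5547, 0.0000).
q_1·v_2 = 0.0000·(-3) + (-0.8321)·(-2) + (-0.5547)·(-2) + 0.0000·0 = 2.7735.
u_2 = v_2 − 2.7735·q_1 = (-3.0000, 0.3077, -0.4615, 0.0000).
r_{22} = ‖u_2‖ = 3.0509.

r_{22} = 3.0509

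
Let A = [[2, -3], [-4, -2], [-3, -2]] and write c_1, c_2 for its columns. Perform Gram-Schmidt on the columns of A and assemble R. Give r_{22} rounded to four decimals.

c_1 = (2, -4, -3); ‖c_1‖ = 5.3852, so e_1 = (0.3714, -0.7428, -0.5571).
e_1·c_2 = 0.3714·(-3) + (-0.7428)·(-2) + (-0.5571)·(-2) = 1.4856.
u_2 = c_2 − 1.4856·e_1 = (-3.5517, -0.8966, -1.1724).
r_{22} = ‖u_2‖ = 3.8462.

r_{22} = 3.8462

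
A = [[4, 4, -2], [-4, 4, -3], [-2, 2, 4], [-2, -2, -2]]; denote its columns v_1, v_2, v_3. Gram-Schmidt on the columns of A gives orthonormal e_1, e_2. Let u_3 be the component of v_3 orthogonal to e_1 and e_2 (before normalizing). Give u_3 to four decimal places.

u_3 = (-1.2000, -2.2000, 4.4000, -2.4000)

e_1 = v_1/‖v_1‖ = (4, -4, -2, -2)/6.3246 = (0.6325, -0.6325, -0.3162, -0.3162).
r_{12} = e_1·v_2 = 0.0000.
u_2 = v_2 + 0.0000·e_1 = (4.0000, 4.0000, 2.0000, -2.0000).
‖u_2‖ = 6.3246, so e_2 = (0.6325, 0.6325, 0.3162, -0.3162).
r_{13} = e_1·v_3 = 0.0000; r_{23} = e_2·v_3 = -1.2649.
u_3 = v_3 + 0.0000·e_1 + 1.2649·e_2 = (-1.2000, -2.2000, 4.4000, -2.4000).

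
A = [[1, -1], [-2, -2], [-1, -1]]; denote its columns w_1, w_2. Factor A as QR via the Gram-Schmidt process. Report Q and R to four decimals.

Q = [[0.4082, -0.9129], [-0.8165, -0.3651], [-0.4082, -0.1826]], R = [[2.4495, 1.6330], [0.0000, 1.8257]]

w_1 = (1, -2, -1); ‖w_1‖ = 2.4495, so e_1 = (0.4082, -0.8165, -0.4082).
e_1·w_2 = 0.4082·(-1) + (-0.8165)·(-2) + (-0.4082)·(-1) = 1.6330.
u_2 = w_2 − 1.6330·e_1 = (-1.6667, -0.6667, -0.3333).
‖u_2‖ = 1.8257, so e_2 = (-0.9129, -0.3651, -0.1826).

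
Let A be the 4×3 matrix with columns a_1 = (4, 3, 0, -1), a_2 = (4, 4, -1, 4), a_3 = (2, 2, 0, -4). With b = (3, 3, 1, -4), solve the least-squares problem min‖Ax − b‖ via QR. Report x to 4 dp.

a_1 = (4, 3, 0, -1); ‖a_1‖ = 5.0990, so e_1 = (0.7845, 0.5883, 0.0000, -0.1961).
e_1·a_2 = 0.7845·4 + 0.5883·4 + 0.0000·(-1) + (-0.1961)·4 = 4.7068.
u_2 = a_2 − 4.7068·e_1 = (0.3077, 1.2308, -1.0000, 4.9231).
‖u_2‖ = 5.1813, so e_2 = (0.0594, 0.2375, -0.1930, 0.9502).
e_1·a_3 = 0.7845·2 + 0.5883·2 + 0.0000·0 + (-0.1961)·(-4) = 3.5301; e_2·a_3 = 0.0594·2 + 0.2375·2 + (-0.1930)·0 + 0.9502·(-4) = -3.2068.
u_3 = a_3 − 3.5301·e_1 + 3.2068·e_2 = (-0.5788, 0.6848, -0.6189, -0.2607).
‖u_3‖ = 1.1203, so e_3 = (-0.5167, 0.6113, -0.5525, -0.2328).
Qᵀb = (4.9029, -3.1029, 0.6624).
Back-substitute: x_3 = 0.6624/1.1203 = 0.5913.
x_2 = (-3.1029 + 3.2068·0.5913)/5.1813 = -0.2329.
x_1 = (4.9029 − 4.7068·(-0.2329) − 3.5301·0.5913)/5.0990 = 0.7671.

x = (0.7671, -0.2329, 0.5913)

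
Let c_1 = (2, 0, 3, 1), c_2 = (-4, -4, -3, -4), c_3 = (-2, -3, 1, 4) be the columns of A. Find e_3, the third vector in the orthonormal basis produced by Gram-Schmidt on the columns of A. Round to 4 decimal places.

c_1 = (2, 0, 3, 1); ‖c_1‖ = 3.7417, so e_1 = (0.5345, 0.0000, 0.8018, 0.2673).
e_1·c_2 = 0.5345·(-4) + 0.0000·(-4) + 0.8018·(-3) + 0.2673·(-4) = -5.6125.
u_2 = c_2 + 5.6125·e_1 = (-1.0000, -4.0000, 1.5000, -2.5000).
‖u_2‖ = 5.0498, so e_2 = (-0.1980, -0.7921, 0.2970, -0.4951).
e_1·c_3 = 0.5345·(-2) + 0.0000·(-3) + 0.8018·1 + 0.2673·4 = 0.8018; e_2·c_3 = (-0.1980)·(-2) + (-0.7921)·(-3) + 0.2970·1 + (-0.4951)·4 = 1.0892.
u_3 = c_3 − 0.8018·e_1 − 1.0892·e_2 = (-2.2129, -2.1373, 0.0336, 4.3249).
‖u_3‖ = 5.3076, so e_3 = (-0.4169, -0.4027, 0.0063, 0.8149).

e_3 = (-0.4169, -0.4027, 0.0063, 0.8149)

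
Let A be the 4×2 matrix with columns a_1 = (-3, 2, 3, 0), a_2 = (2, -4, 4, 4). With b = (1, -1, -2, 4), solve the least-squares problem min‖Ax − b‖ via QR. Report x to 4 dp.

q_1 = a_1/‖a_1‖ = (-3, 2, 3, 0)/4.6904 = (-0.6396, 0.4264, 0.6396, 0.0000).
r_{12} = q_1·a_2 = -0.4264.
u_2 = a_2 + 0.4264·q_1 = (1.7273, -3.8182, 4.2727, 4.0000).
‖u_2‖ = 7.1985, so q_2 = (0.2399, -0.5304, 0.5936, 0.5557).
Qᵀb = (-2.3452, 1.8059).
Back-substitute: x_2 = 1.8059/7.1985 = 0.2509.
x_1 = (-2.3452 + 0.4264·0.2509)/4.6904 = -0.4772.

x = (-0.4772, 0.2509)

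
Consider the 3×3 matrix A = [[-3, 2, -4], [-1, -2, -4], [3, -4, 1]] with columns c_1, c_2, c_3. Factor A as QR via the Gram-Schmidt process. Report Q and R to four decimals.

Q = [[-0.6882, -0.1622, -0.7071], [-0.2294, -0.8760, 0.4243], [0.6882, -0.4542, -0.5657]], R = [[4.3589, -3.6707, 4.3589], [0.0000, 3.2444, 3.6986], [0.0000, 0.0000, 0.5657]]

c_1 = (-3, -1, 3); ‖c_1‖ = 4.3589, so q_1 = (-0.6882, -0.2294, 0.6882).
q_1·c_2 = (-0.6882)·2 + (-0.2294)·(-2) + 0.6882·(-4) = -3.6707.
u_2 = c_2 + 3.6707·q_1 = (-0.5263, -2.8421, -1.4737).
‖u_2‖ = 3.2444, so q_2 = (-0.1622, -0.8760, -0.4542).
q_1·c_3 = (-0.6882)·(-4) + (-0.2294)·(-4) + 0.6882·1 = 4.3589; q_2·c_3 = (-0.1622)·(-4) + (-0.8760)·(-4) + (-0.4542)·1 = 3.6986.
u_3 = c_3 − 4.3589·q_1 − 3.6986·q_2 = (-0.4000, 0.2400, -0.3200).
‖u_3‖ = 0.5657, so q_3 = (-0.7071, 0.4243, -0.5657).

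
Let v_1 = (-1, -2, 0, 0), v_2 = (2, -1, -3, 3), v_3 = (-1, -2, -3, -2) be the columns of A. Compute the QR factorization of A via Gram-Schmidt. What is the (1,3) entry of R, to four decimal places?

r_{13} = 2.2361

v_1 = (-1, -2, 0, 0); ‖v_1‖ = 2.2361, so e_1 = (-0.4472, -0.8944, 0.0000, 0.0000).
r_{13} = e_1·v_3 = 2.2361.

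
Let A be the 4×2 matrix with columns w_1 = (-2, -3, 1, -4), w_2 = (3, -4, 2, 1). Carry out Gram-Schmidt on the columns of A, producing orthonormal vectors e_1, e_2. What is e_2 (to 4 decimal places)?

e_2 = (0.6018, -0.6632, 0.3439, 0.2825)

w_1 = (-2, -3, 1, -4); ‖w_1‖ = 5.4772, so e_1 = (-0.3651, -0.5477, 0.1826, -0.7303).
e_1·w_2 = (-0.3651)·3 + (-0.5477)·(-4) + 0.1826·2 + (-0.7303)·1 = 0.7303.
u_2 = w_2 − 0.7303·e_1 = (3.2667, -3.6000, 1.8667, 1.5333).
‖u_2‖ = 5.4283, so e_2 = (0.6018, -0.6632, 0.3439, 0.2825).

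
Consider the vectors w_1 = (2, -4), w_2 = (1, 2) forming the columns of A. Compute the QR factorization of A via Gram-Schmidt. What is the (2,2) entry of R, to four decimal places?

r_{22} = 1.7889

q_1 = w_1/‖w_1‖ = (2, -4)/4.4721 = (0.4472, -0.8944).
r_{12} = q_1·w_2 = -1.3416.
u_2 = w_2 + 1.3416·q_1 = (1.6000, 0.8000).
r_{22} = ‖u_2‖ = 1.7889.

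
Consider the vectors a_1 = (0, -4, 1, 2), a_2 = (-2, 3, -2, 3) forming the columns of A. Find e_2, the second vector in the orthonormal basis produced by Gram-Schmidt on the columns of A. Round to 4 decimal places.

a_1 = (0, -4, 1, 2); ‖a_1‖ = 4.5826, so e_1 = (0.0000, -0.8729, 0.2182, 0.4364).
e_1·a_2 = 0.0000·(-2) + (-0.8729)·3 + 0.2182·(-2) + 0.4364·3 = -1.7457.
u_2 = a_2 + 1.7457·e_1 = (-2.0000, 1.4762, -1.6190, 3.7619).
‖u_2‖ = 4.7909, so e_2 = (-0.4175, 0.3081, -0.3379, 0.7852).

e_2 = (-0.4175, 0.3081, -0.3379, 0.7852)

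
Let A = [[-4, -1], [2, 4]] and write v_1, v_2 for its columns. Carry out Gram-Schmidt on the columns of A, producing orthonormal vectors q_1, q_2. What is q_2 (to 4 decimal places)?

v_1 = (-4, 2); ‖v_1‖ = 4.4721, so q_1 = (-0.8944, 0.4472).
q_1·v_2 = (-0.8944)·(-1) + 0.4472·4 = 2.6833.
u_2 = v_2 − 2.6833·q_1 = (1.4000, 2.8000).
‖u_2‖ = 3.1305, so q_2 = (0.4472, 0.8944).

q_2 = (0.4472, 0.8944)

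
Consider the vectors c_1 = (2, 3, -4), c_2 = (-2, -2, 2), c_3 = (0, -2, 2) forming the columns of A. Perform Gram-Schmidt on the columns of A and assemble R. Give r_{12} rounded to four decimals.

r_{12} = -3.3425

c_1 = (2, 3, -4); ‖c_1‖ = 5.3852, so q_1 = (0.3714, 0.5571, -0.7428).
r_{12} = q_1·c_2 = -3.3425.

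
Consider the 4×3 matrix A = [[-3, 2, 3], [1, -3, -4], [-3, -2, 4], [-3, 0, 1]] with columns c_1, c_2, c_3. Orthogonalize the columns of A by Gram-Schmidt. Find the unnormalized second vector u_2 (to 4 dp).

u_2 = (1.6786, -2.8929, -2.3214, -0.3214)

c_1 = (-3, 1, -3, -3); ‖c_1‖ = 5.2915, so q_1 = (-0.5669, 0.1890, -0.5669, -0.5669).
q_1·c_2 = (-0.5669)·2 + 0.1890·(-3) + (-0.5669)·(-2) + (-0.5669)·0 = -0.5669.
u_2 = c_2 + 0.5669·q_1 = (1.6786, -2.8929, -2.3214, -0.3214).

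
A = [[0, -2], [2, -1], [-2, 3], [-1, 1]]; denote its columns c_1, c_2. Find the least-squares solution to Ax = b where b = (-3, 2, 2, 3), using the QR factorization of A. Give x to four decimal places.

x = (1.3333, 1.6667)

q_1 = c_1/‖c_1‖ = (0, 2, -2, -1)/3.0000 = (0.0000, 0.6667, -0.6667, -0.3333).
r_{12} = q_1·c_2 = -3.0000.
u_2 = c_2 + 3.0000·q_1 = (-2.0000, 1.0000, 1.0000, 0.0000).
‖u_2‖ = 2.4495, so q_2 = (-0.8165, 0.4082, 0.4082, 0.0000).
Qᵀb = (-1.0000, 4.0825).
Back-substitute: x_2 = 4.0825/2.4495 = 1.6667.
x_1 = (-1.0000 + 3.0000·1.6667)/3.0000 = 1.3333.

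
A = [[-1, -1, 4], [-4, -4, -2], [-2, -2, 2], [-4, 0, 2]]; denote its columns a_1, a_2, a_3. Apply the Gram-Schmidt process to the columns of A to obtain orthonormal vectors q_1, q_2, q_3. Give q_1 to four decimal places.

q_1 = (-0.1644, -0.6576, -0.3288, -0.6576)

q_1 = a_1/‖a_1‖ = (-1, -4, -2, -4)/6.0828 = (-0.1644, -0.6576, -0.3288, -0.6576).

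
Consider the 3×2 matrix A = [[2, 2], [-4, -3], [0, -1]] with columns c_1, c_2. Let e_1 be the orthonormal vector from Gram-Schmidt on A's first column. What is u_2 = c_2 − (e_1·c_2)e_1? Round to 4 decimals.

u_2 = (0.4000, 0.2000, -1.0000)

c_1 = (2, -4, 0); ‖c_1‖ = 4.4721, so e_1 = (0.4472, -0.8944, 0.0000).
e_1·c_2 = 0.4472·2 + (-0.8944)·(-3) + 0.0000·(-1) = 3.5777.
u_2 = c_2 − 3.5777·e_1 = (0.4000, 0.2000, -1.0000).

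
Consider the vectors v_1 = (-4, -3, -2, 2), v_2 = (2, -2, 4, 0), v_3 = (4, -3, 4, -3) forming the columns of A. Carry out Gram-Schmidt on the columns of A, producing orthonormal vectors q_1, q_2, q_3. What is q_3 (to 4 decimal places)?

q_1 = v_1/‖v_1‖ = (-4, -3, -2, 2)/5.7446 = (-0.6963, -0.5222, -0.3482, 0.3482).
r_{12} = q_1·v_2 = -1.7408.
u_2 = v_2 + 1.7408·q_1 = (0.7879, -2.9091, 3.3939, 0.6061).
‖u_2‖ = 4.5793, so q_2 = (0.1721, -0.6353, 0.7412, 0.1323).
r_{13} = q_1·v_3 = -3.6556; r_{23} = q_2·v_3 = 5.1616.
u_3 = v_3 + 3.6556·q_1 − 5.1616·q_2 = (0.5665, -1.6301, -1.0983, -2.4104).
‖u_3‖ = 3.1614, so q_3 = (0.1792, -0.5156, -0.3474, -0.7625).

q_3 = (0.1792, -0.5156, -0.3474, -0.7625)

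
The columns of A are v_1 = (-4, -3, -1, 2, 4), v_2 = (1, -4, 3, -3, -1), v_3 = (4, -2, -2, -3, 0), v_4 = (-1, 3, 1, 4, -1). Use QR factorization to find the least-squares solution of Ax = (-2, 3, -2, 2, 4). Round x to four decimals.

x = (0.2186, -0.9819, -0.3515, -0.5578)

v_1 = (-4, -3, -1, 2, 4); ‖v_1‖ = 6.7823, so e_1 = (-0.5898, -0.4423, -0.1474, 0.2949, 0.5898).
e_1·v_2 = (-0.5898)·1 + (-0.4423)·(-4) + (-0.1474)·3 + 0.2949·(-3) + 0.5898·(-1) = -0.7372.
u_2 = v_2 + 0.7372·e_1 = (0.5652, -4.3261, 2.8913, -2.7826, -0.5652).
‖u_2‖ = 5.9545, so e_2 = (0.0949, -0.7265, 0.4856, -0.4673, -0.0949).
e_1·v_3 = (-0.5898)·4 + (-0.4423)·(-2) + (-0.1474)·(-2) + 0.2949·(-3) + 0.5898·0 = -2.0642; e_2·v_3 = 0.0949·4 + (-0.7265)·(-2) + 0.4856·(-2) + (-0.4673)·(-3) + (-0.0949)·0 = 2.2635.
u_3 = v_3 + 2.0642·e_1 − 2.2635·e_2 = (2.5677, -1.2685, -3.4034, -1.3335, 1.4323).
‖u_3‖ = 4.8596, so e_3 = (0.5284, -0.2610, -0.7004, -0.2744, 0.2947).
e_1·v_4 = (-0.5898)·(-1) + (-0.4423)·3 + (-0.1474)·1 + 0.2949·4 + 0.5898·(-1) = -0.2949; e_2·v_4 = 0.0949·(-1) + (-0.7265)·3 + 0.4856·1 + (-0.4673)·4 + (-0.0949)·(-1) = -3.5632; e_3·v_4 = 0.5284·(-1) + (-0.2610)·3 + (-0.7004)·1 + (-0.2744)·4 + 0.2947·(-1) = -3.4042.
u_4 = v_4 + 0.2949·e_1 + 3.5632·e_2 + 3.4042·e_3 = (0.9631, -0.6078, 0.3025, 1.4877, -0.1610).
‖u_4‖ = 1.9046, so e_4 = (0.5057, -0.3191, 0.1588, 0.7811, -0.0845).
Qᵀb = (3.0963, -4.6548, 0.1909, -1.0624).
Back-substitute: x_4 = -1.0624/1.9046 = -0.5578.
x_3 = (0.1909 + 3.4042·(-0.5578))/4.8596 = -0.3515.
x_2 = (-4.6548 − 2.2635·(-0.3515) + 3.5632·(-0.5578))/5.9545 = -0.9819.
x_1 = (3.0963 + 0.7372·(-0.9819) + 2.0642·(-0.3515) + 0.2949·(-0.5578))/6.7823 = 0.2186.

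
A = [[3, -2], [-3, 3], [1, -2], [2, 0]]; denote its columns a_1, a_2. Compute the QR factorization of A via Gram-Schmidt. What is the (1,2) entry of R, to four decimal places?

q_1 = a_1/‖a_1‖ = (3, -3, 1, 2)/4.7958 = (0.6255, -0.6255, 0.2085, 0.4170).
r_{12} = q_1·a_2 = -3.5447.

r_{12} = -3.5447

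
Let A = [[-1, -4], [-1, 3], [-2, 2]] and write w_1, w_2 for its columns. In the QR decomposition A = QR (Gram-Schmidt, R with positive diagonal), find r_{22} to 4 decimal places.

r_{22} = 5.2440

e_1 = w_1/‖w_1‖ = (-1, -1, -2)/2.4495 = (-0.4082, -0.4082, -0.8165).
r_{12} = e_1·w_2 = -1.2247.
u_2 = w_2 + 1.2247·e_1 = (-4.5000, 2.5000, 1.0000).
r_{22} = ‖u_2‖ = 5.2440.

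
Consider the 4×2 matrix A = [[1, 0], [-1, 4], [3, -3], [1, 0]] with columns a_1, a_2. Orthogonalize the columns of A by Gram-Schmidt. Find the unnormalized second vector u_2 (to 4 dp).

a_1 = (1, -1, 3, 1); ‖a_1‖ = 3.4641, so q_1 = (0.2887, -0.2887, 0.8660, 0.2887).
q_1·a_2 = 0.2887·0 + (-0.2887)·4 + 0.8660·(-3) + 0.2887·0 = -3.7528.
u_2 = a_2 + 3.7528·q_1 = (1.0833, 2.9167, 0.2500, 1.0833).

u_2 = (1.0833, 2.9167, 0.2500, 1.0833)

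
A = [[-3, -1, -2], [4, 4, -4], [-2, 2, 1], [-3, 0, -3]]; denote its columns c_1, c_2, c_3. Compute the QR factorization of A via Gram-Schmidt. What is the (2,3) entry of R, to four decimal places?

r_{23} = -2.7853

q_1 = c_1/‖c_1‖ = (-3, 4, -2, -3)/6.1644 = (-0.4867, 0.6489, -0.3244, -0.4867).
r_{12} = q_1·c_2 = 2.4333.
u_2 = c_2 − 2.4333·q_1 = (0.1842, 2.4211, 2.7895, 1.1842).
‖u_2‖ = 3.8832, so q_2 = (0.0474, 0.6235, 0.7184, 0.3050).
r_{23} = q_2·c_3 = -2.7853.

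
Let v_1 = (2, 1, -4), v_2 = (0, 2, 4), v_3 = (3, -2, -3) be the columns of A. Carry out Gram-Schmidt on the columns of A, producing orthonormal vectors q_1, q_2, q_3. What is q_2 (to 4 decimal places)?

q_1 = v_1/‖v_1‖ = (2, 1, -4)/4.5826 = (0.4364, 0.2182, -0.8729).
r_{12} = q_1·v_2 = -3.0551.
u_2 = v_2 + 3.0551·q_1 = (1.3333, 2.6667, 1.3333).
‖u_2‖ = 3.2660, so q_2 = (0.4082, 0.8165, 0.4082).

q_2 = (0.4082, 0.8165, 0.4082)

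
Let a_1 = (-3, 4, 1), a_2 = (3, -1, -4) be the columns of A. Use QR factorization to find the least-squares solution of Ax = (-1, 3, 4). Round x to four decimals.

q_1 = a_1/‖a_1‖ = (-3, 4, 1)/5.0990 = (-0.5883, 0.7845, 0.1961).
r_{12} = q_1·a_2 = -3.3340.
u_2 = a_2 + 3.3340·q_1 = (1.0385, 1.6154, -3.3462).
‖u_2‖ = 3.8581, so q_2 = (0.2692, 0.4187, -0.8673).
Qᵀb = (3.7262, -2.4823).
Back-substitute: x_2 = -2.4823/3.8581 = -0.6434.
x_1 = (3.7262 + 3.3340·(-0.6434))/5.0990 = 0.3101.

x = (0.3101, -0.6434)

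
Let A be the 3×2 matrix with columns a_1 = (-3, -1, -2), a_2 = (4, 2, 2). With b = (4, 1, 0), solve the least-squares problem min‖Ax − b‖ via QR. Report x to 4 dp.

x = (1.0000, 1.5000)

a_1 = (-3, -1, -2); ‖a_1‖ = 3.7417, so q_1 = (-0.8018, -0.2673, -0.5345).
q_1·a_2 = (-0.8018)·4 + (-0.2673)·2 + (-0.5345)·2 = -4.8107.
u_2 = a_2 + 4.8107·q_1 = (0.1429, 0.7143, -0.5714).
‖u_2‖ = 0.9258, so q_2 = (0.1543, 0.7715, -0.6172).
Qᵀb = (-3.4744, 1.3887).
Back-substitute: x_2 = 1.3887/0.9258 = 1.5000.
x_1 = (-3.4744 + 4.8107·1.5000)/3.7417 = 1.0000.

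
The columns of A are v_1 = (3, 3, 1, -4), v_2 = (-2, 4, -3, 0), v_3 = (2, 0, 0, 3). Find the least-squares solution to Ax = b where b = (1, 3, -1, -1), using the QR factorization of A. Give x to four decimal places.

x = (0.4354, 0.4390, 0.2591)

v_1 = (3, 3, 1, -4); ‖v_1‖ = 5.9161, so e_1 = (0.5071, 0.5071, 0.1690, -0.6761).
e_1·v_2 = 0.5071·(-2) + 0.5071·4 + 0.1690·(-3) + (-0.6761)·0 = 0.5071.
u_2 = v_2 − 0.5071·e_1 = (-2.2571, 3.7429, -3.0857, 0.3429).
‖u_2‖ = 5.3612, so e_2 = (-0.4210, 0.6981, -0.5756, 0.0640).
e_1·v_3 = 0.5071·2 + 0.5071·0 + 0.1690·0 + (-0.6761)·3 = -1.0142; e_2·v_3 = (-0.4210)·2 + 0.6981·0 + (-0.5756)·0 + 0.0640·3 = -0.6502.
u_3 = v_3 + 1.0142·e_1 + 0.6502·e_2 = (2.2406, 0.9682, -0.2028, 2.3559).
‖u_3‖ = 3.3983, so e_3 = (0.6593, 0.2849, -0.0597, 0.6932).
Qᵀb = (2.5355, 2.1850, 0.8804).
Back-substitute: x_3 = 0.8804/3.3983 = 0.2591.
x_2 = (2.1850 + 0.6502·0.2591)/5.3612 = 0.4390.
x_1 = (2.5355 − 0.5071·0.4390 + 1.0142·0.2591)/5.9161 = 0.4354.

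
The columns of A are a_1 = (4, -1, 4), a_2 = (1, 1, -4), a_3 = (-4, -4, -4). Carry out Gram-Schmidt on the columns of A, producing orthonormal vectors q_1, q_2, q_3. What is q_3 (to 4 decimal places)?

a_1 = (4, -1, 4); ‖a_1‖ = 5.7446, so q_1 = (0.6963, -0.1741, 0.6963).
q_1·a_2 = 0.6963·1 + (-0.1741)·1 + 0.6963·(-4) = -2.2630.
u_2 = a_2 + 2.2630·q_1 = (2.5758, 0.6061, -2.4242).
‖u_2‖ = 3.5887, so q_2 = (0.7177, 0.1689, -0.6755).
q_1·a_3 = 0.6963·(-4) + (-0.1741)·(-4) + 0.6963·(-4) = -4.8742; q_2·a_3 = 0.7177·(-4) + 0.1689·(-4) + (-0.6755)·(-4) = -0.8444.
u_3 = a_3 + 4.8742·q_1 + 0.8444·q_2 = (0.0000, -4.7059, -1.1765).
‖u_3‖ = 4.8507, so q_3 = (0.0000, -0.9701, -0.2425).

q_3 = (0.0000, -0.9701, -0.2425)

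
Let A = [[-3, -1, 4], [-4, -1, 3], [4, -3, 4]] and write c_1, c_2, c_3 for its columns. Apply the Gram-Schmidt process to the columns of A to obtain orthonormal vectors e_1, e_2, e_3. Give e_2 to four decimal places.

e_2 = (-0.4237, -0.4616, -0.7794)

e_1 = c_1/‖c_1‖ = (-3, -4, 4)/6.4031 = (-0.4685, -0.6247, 0.6247).
r_{12} = e_1·c_2 = -0.7809.
u_2 = c_2 + 0.7809·e_1 = (-1.3659, -1.4878, -2.5122).
‖u_2‖ = 3.2234, so e_2 = (-0.4237, -0.4616, -0.7794).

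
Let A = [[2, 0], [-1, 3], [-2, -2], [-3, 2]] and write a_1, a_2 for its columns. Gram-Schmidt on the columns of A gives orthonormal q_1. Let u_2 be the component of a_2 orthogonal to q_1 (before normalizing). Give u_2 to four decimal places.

a_1 = (2, -1, -2, -3); ‖a_1‖ = 4.2426, so q_1 = (0.4714, -0.2357, -0.4714, -0.7071).
q_1·a_2 = 0.4714·0 + (-0.2357)·3 + (-0.4714)·(-2) + (-0.7071)·2 = -1.1785.
u_2 = a_2 + 1.1785·q_1 = (0.5556, 2.7222, -2.5556, 1.1667).

u_2 = (0.5556, 2.7222, -2.5556, 1.1667)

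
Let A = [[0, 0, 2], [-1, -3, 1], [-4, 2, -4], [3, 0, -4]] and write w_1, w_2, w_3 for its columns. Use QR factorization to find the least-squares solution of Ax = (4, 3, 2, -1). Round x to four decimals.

w_1 = (0, -1, -4, 3); ‖w_1‖ = 5.0990, so q_1 = (0.0000, -0.1961, -0.7845, 0.5883).
q_1·w_2 = 0.0000·0 + (-0.1961)·(-3) + (-0.7845)·2 + 0.5883·0 = -0.9806.
u_2 = w_2 + 0.9806·q_1 = (0.0000, -3.1923, 1.2308, 0.5769).
‖u_2‖ = 3.4696, so q_2 = (0.0000, -0.9201, 0.3547, 0.1663).
q_1·w_3 = 0.0000·2 + (-0.1961)·1 + (-0.7845)·(-4) + 0.5883·(-4) = 0.5883; q_2·w_3 = 0.0000·2 + (-0.9201)·1 + 0.3547·(-4) + 0.1663·(-4) = -3.0041.
u_3 = w_3 − 0.5883·q_1 + 3.0041·q_2 = (2.0000, -1.6486, -2.4728, -3.8466).
‖u_3‖ = 5.2564, so q_3 = (0.3805, -0.3136, -0.4704, -0.7318).
Qᵀb = (-2.7456, -2.2170, 0.3720).
Back-substitute: x_3 = 0.3720/5.2564 = 0.0708.
x_2 = (-2.2170 + 3.0041·0.0708)/3.4696 = -0.5777.
x_1 = (-2.7456 + 0.9806·(-0.5777) − 0.5883·0.0708)/5.0990 = -0.6577.

x = (-0.6577, -0.5777, 0.0708)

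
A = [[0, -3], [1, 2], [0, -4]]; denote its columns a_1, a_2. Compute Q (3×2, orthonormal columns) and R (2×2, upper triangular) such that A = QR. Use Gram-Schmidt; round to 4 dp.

Q = [[0.0000, -0.6000], [1.0000, 0.0000], [0.0000, -0.8000]], R = [[1.0000, 2.0000], [0.0000, 5.0000]]

q_1 = a_1/‖a_1‖ = (0, 1, 0)/1.0000 = (0.0000, 1.0000, 0.0000).
r_{12} = q_1·a_2 = 2.0000.
u_2 = a_2 − 2.0000·q_1 = (-3.0000, 0.0000, -4.0000).
‖u_2‖ = 5.0000, so q_2 = (-0.6000, 0.0000, -0.8000).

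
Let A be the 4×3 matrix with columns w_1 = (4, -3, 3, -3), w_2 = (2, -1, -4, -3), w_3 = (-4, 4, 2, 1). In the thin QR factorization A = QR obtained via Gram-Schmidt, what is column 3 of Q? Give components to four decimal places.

w_1 = (4, -3, 3, -3); ‖w_1‖ = 6.5574, so e_1 = (0.6100, -0.4575, 0.4575, -0.4575).
e_1·w_2 = 0.6100·2 + (-0.4575)·(-1) + 0.4575·(-4) + (-0.4575)·(-3) = 1.2200.
u_2 = w_2 − 1.2200·e_1 = (1.2558, -0.4419, -4.5581, -2.4419).
‖u_2‖ = 5.3396, so e_2 = (0.2352, -0.0828, -0.8536, -0.4573).
e_1·w_3 = 0.6100·(-4) + (-0.4575)·4 + 0.4575·2 + (-0.4575)·1 = -3.8125; e_2·w_3 = 0.2352·(-4) + (-0.0828)·4 + (-0.8536)·2 + (-0.4573)·1 = -3.4364.
u_3 = w_3 + 3.8125·e_1 + 3.4364·e_2 = (-0.8662, 1.9715, 0.8108, -2.3157).
‖u_3‖ = 3.2644, so e_3 = (-0.2654, 0.6039, 0.2484, -0.7094).

e_3 = (-0.2654, 0.6039, 0.2484, -0.7094)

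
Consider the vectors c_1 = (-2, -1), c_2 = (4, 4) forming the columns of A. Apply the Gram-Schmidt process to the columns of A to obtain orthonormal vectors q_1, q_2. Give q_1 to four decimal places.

q_1 = (-0.8944, -0.4472)

q_1 = c_1/‖c_1‖ = (-2, -1)/2.2361 = (-0.8944, -0.4472).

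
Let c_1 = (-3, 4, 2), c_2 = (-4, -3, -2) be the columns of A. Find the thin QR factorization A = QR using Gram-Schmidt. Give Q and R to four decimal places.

c_1 = (-3, 4, 2); ‖c_1‖ = 5.3852, so q_1 = (-0.5571, 0.7428, 0.3714).
q_1·c_2 = (-0.5571)·(-4) + 0.7428·(-3) + 0.3714·(-2) = -0.7428.
u_2 = c_2 + 0.7428·q_1 = (-4.4138, -2.4483, -1.7241).
‖u_2‖ = 5.3337, so q_2 = (-0.8275, -0.4590, -0.3233).

Q = [[-0.5571, -0.8275], [0.7428, -0.4590], [0.3714, -0.3233]], R = [[5.3852, -0.7428], [0.0000, 5.3337]]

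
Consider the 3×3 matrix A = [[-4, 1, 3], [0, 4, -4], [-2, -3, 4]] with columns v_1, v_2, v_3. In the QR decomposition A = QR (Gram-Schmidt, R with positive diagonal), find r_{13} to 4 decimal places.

r_{13} = -4.4721

v_1 = (-4, 0, -2); ‖v_1‖ = 4.4721, so q_1 = (-0.8944, 0.0000, -0.4472).
r_{13} = q_1·v_3 = -4.4721.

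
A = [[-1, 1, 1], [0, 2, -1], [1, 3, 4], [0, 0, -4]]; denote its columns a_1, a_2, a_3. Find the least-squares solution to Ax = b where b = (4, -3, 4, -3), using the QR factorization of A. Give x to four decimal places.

a_1 = (-1, 0, 1, 0); ‖a_1‖ = 1.4142, so e_1 = (-0.7071, 0.0000, 0.7071, 0.0000).
e_1·a_2 = (-0.7071)·1 + 0.0000·2 + 0.7071·3 + 0.0000·0 = 1.4142.
u_2 = a_2 − 1.4142·e_1 = (2.0000, 2.0000, 2.0000, 0.0000).
‖u_2‖ = 3.4641, so e_2 = (0.5774, 0.5774, 0.5774, 0.0000).
e_1·a_3 = (-0.7071)·1 + 0.0000·(-1) + 0.7071·4 + 0.0000·(-4) = 2.1213; e_2·a_3 = 0.5774·1 + 0.5774·(-1) + 0.5774·4 + 0.0000·(-4) = 2.3094.
u_3 = a_3 − 2.1213·e_1 − 2.3094·e_2 = (1.1667, -2.3333, 1.1667, -4.0000).
‖u_3‖ = 4.9160, so e_3 = (0.2373, -0.4746, 0.2373, -0.8137).
Qᵀb = (0.0000, 2.8868, 5.7635).
Back-substitute: x_3 = 5.7635/4.9160 = 1.1724.
x_2 = (2.8868 − 2.3094·1.1724)/3.4641 = 0.0517.
x_1 = (0.0000 − 1.4142·0.0517 − 2.1213·1.1724)/1.4142 = -1.8103.

x = (-1.8103, 0.0517, 1.1724)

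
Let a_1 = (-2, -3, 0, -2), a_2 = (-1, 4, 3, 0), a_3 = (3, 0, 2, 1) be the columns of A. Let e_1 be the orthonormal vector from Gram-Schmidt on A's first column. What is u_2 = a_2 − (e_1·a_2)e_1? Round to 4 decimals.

a_1 = (-2, -3, 0, -2); ‖a_1‖ = 4.1231, so e_1 = (-0.4851, -0.7276, 0.0000, -0.4851).
e_1·a_2 = (-0.4851)·(-1) + (-0.7276)·4 + 0.0000·3 + (-0.4851)·0 = -2.4254.
u_2 = a_2 + 2.4254·e_1 = (-2.1765, 2.2353, 3.0000, -1.1765).

u_2 = (-2.1765, 2.2353, 3.0000, -1.1765)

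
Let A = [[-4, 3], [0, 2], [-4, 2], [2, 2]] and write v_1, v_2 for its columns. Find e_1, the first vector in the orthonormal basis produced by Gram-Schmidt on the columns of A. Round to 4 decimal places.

v_1 = (-4, 0, -4, 2); ‖v_1‖ = 6.0000, so e_1 = (-0.6667, 0.0000, -0.6667, 0.3333).

e_1 = (-0.6667, 0.0000, -0.6667, 0.3333)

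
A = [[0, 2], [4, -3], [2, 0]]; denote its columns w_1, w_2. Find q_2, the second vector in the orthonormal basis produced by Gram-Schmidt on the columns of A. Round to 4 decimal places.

q_2 = (0.8305, -0.2491, 0.4983)

w_1 = (0, 4, 2); ‖w_1‖ = 4.4721, so q_1 = (0.0000, 0.8944, 0.4472).
q_1·w_2 = 0.0000·2 + 0.8944·(-3) + 0.4472·0 = -2.6833.
u_2 = w_2 + 2.6833·q_1 = (2.0000, -0.6000, 1.2000).
‖u_2‖ = 2.4083, so q_2 = (0.8305, -0.2491, 0.4983).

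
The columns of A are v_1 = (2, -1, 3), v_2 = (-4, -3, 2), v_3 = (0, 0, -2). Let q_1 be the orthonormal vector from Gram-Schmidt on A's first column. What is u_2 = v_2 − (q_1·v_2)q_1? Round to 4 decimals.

u_2 = (-4.1429, -2.9286, 1.7857)

v_1 = (2, -1, 3); ‖v_1‖ = 3.7417, so q_1 = (0.5345, -0.2673, 0.8018).
q_1·v_2 = 0.5345·(-4) + (-0.2673)·(-3) + 0.8018·2 = 0.2673.
u_2 = v_2 − 0.2673·q_1 = (-4.1429, -2.9286, 1.7857).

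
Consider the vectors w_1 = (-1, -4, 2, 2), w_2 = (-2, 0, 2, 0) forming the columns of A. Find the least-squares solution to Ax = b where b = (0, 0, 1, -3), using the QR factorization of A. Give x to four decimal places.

x = (-0.2683, 0.4512)

q_1 = w_1/‖w_1‖ = (-1, -4, 2, 2)/5.0000 = (-0.2000, -0.8000, 0.4000, 0.4000).
r_{12} = q_1·w_2 = 1.2000.
u_2 = w_2 − 1.2000·q_1 = (-1.7600, 0.9600, 1.5200, -0.4800).
‖u_2‖ = 2.5612, so q_2 = (-0.6872, 0.3748, 0.5935, -0.1874).
Qᵀb = (-0.8000, 1.1557).
Back-substitute: x_2 = 1.1557/2.5612 = 0.4512.
x_1 = (-0.8000 − 1.2000·0.4512)/5.0000 = -0.2683.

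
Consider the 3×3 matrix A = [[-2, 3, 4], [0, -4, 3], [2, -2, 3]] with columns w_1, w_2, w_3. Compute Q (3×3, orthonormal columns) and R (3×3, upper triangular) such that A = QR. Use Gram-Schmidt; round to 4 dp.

w_1 = (-2, 0, 2); ‖w_1‖ = 2.8284, so q_1 = (-0.7071, 0.0000, 0.7071).
q_1·w_2 = (-0.7071)·3 + 0.0000·(-4) + 0.7071·(-2) = -3.5355.
u_2 = w_2 + 3.5355·q_1 = (0.5000, -4.0000, 0.5000).
‖u_2‖ = 4.0620, so q_2 = (0.1231, -0.9847, 0.1231).
q_1·w_3 = (-0.7071)·4 + 0.0000·3 + 0.7071·3 = -0.7071; q_2·w_3 = 0.1231·4 + (-0.9847)·3 + 0.1231·3 = -2.0926.
u_3 = w_3 + 0.7071·q_1 + 2.0926·q_2 = (3.7576, 0.9394, 3.7576).
‖u_3‖ = 5.3964, so q_3 = (0.6963, 0.1741, 0.6963).

Q = [[-0.7071, 0.1231, 0.6963], [0.0000, -0.9847, 0.1741], [0.7071, 0.1231, 0.6963]], R = [[2.8284, -3.5355, -0.7071], [0.0000, 4.0620, -2.0926], [0.0000, 0.0000, 5.3964]]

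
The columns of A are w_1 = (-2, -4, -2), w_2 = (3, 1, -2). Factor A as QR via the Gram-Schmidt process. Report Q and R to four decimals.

Q = [[-0.4082, 0.7071], [-0.8165, 0.0000], [-0.4082, -0.7071]], R = [[4.8990, -1.2247], [0.0000, 3.5355]]

w_1 = (-2, -4, -2); ‖w_1‖ = 4.8990, so q_1 = (-0.4082, -0.8165, -0.4082).
q_1·w_2 = (-0.4082)·3 + (-0.8165)·1 + (-0.4082)·(-2) = -1.2247.
u_2 = w_2 + 1.2247·q_1 = (2.5000, 0.0000, -2.5000).
‖u_2‖ = 3.5355, so q_2 = (0.7071, 0.0000, -0.7071).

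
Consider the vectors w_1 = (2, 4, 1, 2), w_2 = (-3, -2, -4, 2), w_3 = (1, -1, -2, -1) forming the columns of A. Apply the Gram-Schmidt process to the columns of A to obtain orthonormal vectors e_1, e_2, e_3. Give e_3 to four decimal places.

e_3 = (0.6863, -0.0238, -0.6577, -0.3098)

w_1 = (2, 4, 1, 2); ‖w_1‖ = 5.0000, so e_1 = (0.4000, 0.8000, 0.2000, 0.4000).
e_1·w_2 = 0.4000·(-3) + 0.8000·(-2) + 0.2000·(-4) + 0.4000·2 = -2.8000.
u_2 = w_2 + 2.8000·e_1 = (-1.8800, 0.2400, -3.4400, 3.1200).
‖u_2‖ = 5.0160, so e_2 = (-0.3748, 0.0478, -0.6858, 0.6220).
e_1·w_3 = 0.4000·1 + 0.8000·(-1) + 0.2000·(-2) + 0.4000·(-1) = -1.2000; e_2·w_3 = (-0.3748)·1 + 0.0478·(-1) + (-0.6858)·(-2) + 0.6220·(-1) = 0.3270.
u_3 = w_3 + 1.2000·e_1 − 0.3270·e_2 = (1.6025, -0.0556, -1.5358, -0.7234).
‖u_3‖ = 2.3352, so e_3 = (0.6863, -0.0238, -0.6577, -0.3098).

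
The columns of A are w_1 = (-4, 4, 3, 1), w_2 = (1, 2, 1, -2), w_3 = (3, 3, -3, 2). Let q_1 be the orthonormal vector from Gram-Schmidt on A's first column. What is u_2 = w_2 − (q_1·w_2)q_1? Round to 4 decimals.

u_2 = (1.4762, 1.5238, 0.6429, -2.1190)

q_1 = w_1/‖w_1‖ = (-4, 4, 3, 1)/6.4807 = (-0.6172, 0.6172, 0.4629, 0.1543).
r_{12} = q_1·w_2 = 0.7715.
u_2 = w_2 − 0.7715·q_1 = (1.4762, 1.5238, 0.6429, -2.1190).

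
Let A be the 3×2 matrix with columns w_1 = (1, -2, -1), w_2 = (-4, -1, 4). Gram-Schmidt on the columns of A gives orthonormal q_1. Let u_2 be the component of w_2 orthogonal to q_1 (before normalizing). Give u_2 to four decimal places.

u_2 = (-3.0000, -3.0000, 3.0000)

q_1 = w_1/‖w_1‖ = (1, -2, -1)/2.4495 = (0.4082, -0.8165, -0.4082).
r_{12} = q_1·w_2 = -2.4495.
u_2 = w_2 + 2.4495·q_1 = (-3.0000, -3.0000, 3.0000).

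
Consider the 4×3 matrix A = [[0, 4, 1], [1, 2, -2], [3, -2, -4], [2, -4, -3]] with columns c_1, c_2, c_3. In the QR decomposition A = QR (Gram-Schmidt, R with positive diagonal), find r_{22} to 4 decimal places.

r_{22} = 5.4511

q_1 = c_1/‖c_1‖ = (0, 1, 3, 2)/3.7417 = (0.0000, 0.2673, 0.8018, 0.5345).
r_{12} = q_1·c_2 = -3.2071.
u_2 = c_2 + 3.2071·q_1 = (4.0000, 2.8571, 0.5714, -2.2857).
r_{22} = ‖u_2‖ = 5.4511.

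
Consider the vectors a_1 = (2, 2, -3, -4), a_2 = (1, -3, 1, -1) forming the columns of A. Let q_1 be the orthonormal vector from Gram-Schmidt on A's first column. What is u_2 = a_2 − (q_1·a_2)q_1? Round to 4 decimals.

a_1 = (2, 2, -3, -4); ‖a_1‖ = 5.7446, so q_1 = (0.3482, 0.3482, -0.5222, -0.6963).
q_1·a_2 = 0.3482·1 + 0.3482·(-3) + (-0.5222)·1 + (-0.6963)·(-1) = -0.5222.
u_2 = a_2 + 0.5222·q_1 = (1.1818, -2.8182, 0.7273, -1.3636).

u_2 = (1.1818, -2.8182, 0.7273, -1.3636)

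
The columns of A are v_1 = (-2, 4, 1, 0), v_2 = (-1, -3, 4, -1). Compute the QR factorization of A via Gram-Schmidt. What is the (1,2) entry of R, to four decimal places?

r_{12} = -1.3093

e_1 = v_1/‖v_1‖ = (-2, 4, 1, 0)/4.5826 = (-0.4364, 0.8729, 0.2182, 0.0000).
r_{12} = e_1·v_2 = -1.3093.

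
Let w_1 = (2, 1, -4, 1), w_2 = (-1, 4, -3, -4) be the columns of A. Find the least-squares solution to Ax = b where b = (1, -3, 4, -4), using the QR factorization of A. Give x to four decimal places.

w_1 = (2, 1, -4, 1); ‖w_1‖ = 4.6904, so q_1 = (0.4264, 0.2132, -0.8528, 0.2132).
q_1·w_2 = 0.4264·(-1) + 0.2132·4 + (-0.8528)·(-3) + 0.2132·(-4) = 2.1320.
u_2 = w_2 − 2.1320·q_1 = (-1.9091, 3.5455, -1.1818, -4.4545).
‖u_2‖ = 6.1200, so q_2 = (-0.3119, 0.5793, -0.1931, -0.7279).
Qᵀb = (-4.4772, 0.0891).
Back-substitute: x_2 = 0.0891/6.1200 = 0.0146.
x_1 = (-4.4772 − 2.1320·0.0146)/4.6904 = -0.9612.

x = (-0.9612, 0.0146)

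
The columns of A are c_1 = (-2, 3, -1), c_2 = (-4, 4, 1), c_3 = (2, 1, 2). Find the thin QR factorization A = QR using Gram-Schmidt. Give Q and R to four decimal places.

Q = [[-0.5345, -0.4787, 0.6965], [0.8018, -0.0266, 0.5970], [-0.2673, 0.8776, 0.3980]], R = [[3.7417, 5.0780, -0.8018], [0.0000, 2.6859, 0.7712], [0.0000, 0.0000, 2.7861]]

q_1 = c_1/‖c_1‖ = (-2, 3, -1)/3.7417 = (-0.5345, 0.8018, -0.2673).
r_{12} = q_1·c_2 = 5.0780.
u_2 = c_2 − 5.0780·q_1 = (-1.2857, -0.0714, 2.3571).
‖u_2‖ = 2.6859, so q_2 = (-0.4787, -0.0266, 0.8776).
r_{13} = q_1·c_3 = -0.8018; r_{23} = q_2·c_3 = 0.7712.
u_3 = c_3 + 0.8018·q_1 − 0.7712·q_2 = (1.9406, 1.6634, 1.1089).
‖u_3‖ = 2.7861, so q_3 = (0.6965, 0.5970, 0.3980).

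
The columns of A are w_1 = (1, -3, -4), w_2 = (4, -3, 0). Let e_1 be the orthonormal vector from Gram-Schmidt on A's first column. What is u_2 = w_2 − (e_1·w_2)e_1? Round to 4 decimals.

u_2 = (3.5000, -1.5000, 2.0000)

e_1 = w_1/‖w_1‖ = (1, -3, -4)/5.0990 = (0.1961, -0.5883, -0.7845).
r_{12} = e_1·w_2 = 2.5495.
u_2 = w_2 − 2.5495·e_1 = (3.5000, -1.5000, 2.0000).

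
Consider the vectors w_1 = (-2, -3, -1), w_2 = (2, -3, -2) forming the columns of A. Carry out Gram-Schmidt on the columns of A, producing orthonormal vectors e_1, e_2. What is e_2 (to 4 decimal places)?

w_1 = (-2, -3, -1); ‖w_1‖ = 3.7417, so e_1 = (-0.5345, -0.8018, -0.2673).
e_1·w_2 = (-0.5345)·2 + (-0.8018)·(-3) + (-0.2673)·(-2) = 1.8708.
u_2 = w_2 − 1.8708·e_1 = (3.0000, -1.5000, -1.5000).
‖u_2‖ = 3.6742, so e_2 = (0.8165, -0.4082, -0.4082).

e_2 = (0.8165, -0.4082, -0.4082)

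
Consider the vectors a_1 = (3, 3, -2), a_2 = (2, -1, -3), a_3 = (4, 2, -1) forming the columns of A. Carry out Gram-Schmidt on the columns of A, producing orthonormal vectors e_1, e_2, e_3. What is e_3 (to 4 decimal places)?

e_3 = (0.7301, -0.3319, 0.5974)

e_1 = a_1/‖a_1‖ = (3, 3, -2)/4.6904 = (0.6396, 0.6396, -0.4264).
r_{12} = e_1·a_2 = 1.9188.
u_2 = a_2 − 1.9188·e_1 = (0.7727, -2.2273, -2.1818).
‖u_2‖ = 3.2122, so e_2 = (0.2406, -0.6934, -0.6792).
r_{13} = e_1·a_3 = 4.2640; r_{23} = e_2·a_3 = 0.2547.
u_3 = a_3 − 4.2640·e_1 − 0.2547·e_2 = (1.2115, -0.5507, 0.9912).
‖u_3‖ = 1.6593, so e_3 = (0.7301, -0.3319, 0.5974).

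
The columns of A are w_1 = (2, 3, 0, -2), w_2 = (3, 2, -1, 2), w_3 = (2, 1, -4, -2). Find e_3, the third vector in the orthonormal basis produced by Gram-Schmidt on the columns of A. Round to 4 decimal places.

e_3 = (0.0715, -0.2542, -0.9134, -0.3098)

w_1 = (2, 3, 0, -2); ‖w_1‖ = 4.1231, so e_1 = (0.4851, 0.7276, 0.0000, -0.4851).
e_1·w_2 = 0.4851·3 + 0.7276·2 + 0.0000·(-1) + (-0.4851)·2 = 1.9403.
u_2 = w_2 − 1.9403·e_1 = (2.0588, 0.5882, -1.0000, 2.9412).
‖u_2‖ = 3.7730, so e_2 = (0.5457, 0.1559, -0.2650, 0.7795).
e_1·w_3 = 0.4851·2 + 0.7276·1 + 0.0000·(-4) + (-0.4851)·(-2) = 2.6679; e_2·w_3 = 0.5457·2 + 0.1559·1 + (-0.2650)·(-4) + 0.7795·(-2) = 0.7484.
u_3 = w_3 − 2.6679·e_1 − 0.7484·e_2 = (0.2975, -1.0579, -3.8017, -1.2893).
‖u_3‖ = 4.1620, so e_3 = (0.0715, -0.2542, -0.9134, -0.3098).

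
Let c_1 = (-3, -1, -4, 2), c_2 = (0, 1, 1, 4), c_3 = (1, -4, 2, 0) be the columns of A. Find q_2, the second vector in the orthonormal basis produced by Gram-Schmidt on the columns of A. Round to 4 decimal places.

q_2 = (0.0713, 0.2615, 0.3328, 0.9032)

q_1 = c_1/‖c_1‖ = (-3, -1, -4, 2)/5.4772 = (-0.5477, -0.1826, -0.7303, 0.3651).
r_{12} = q_1·c_2 = 0.5477.
u_2 = c_2 − 0.5477·q_1 = (0.3000, 1.1000, 1.4000, 3.8000).
‖u_2‖ = 4.2071, so q_2 = (0.0713, 0.2615, 0.3328, 0.9032).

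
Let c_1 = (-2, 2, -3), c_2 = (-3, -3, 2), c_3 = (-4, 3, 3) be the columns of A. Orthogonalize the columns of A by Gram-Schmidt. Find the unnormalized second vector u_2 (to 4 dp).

u_2 = (-3.7059, -2.2941, 0.9412)

e_1 = c_1/‖c_1‖ = (-2, 2, -3)/4.1231 = (-0.4851, 0.4851, -0.7276).
r_{12} = e_1·c_2 = -1.4552.
u_2 = c_2 + 1.4552·e_1 = (-3.7059, -2.2941, 0.9412).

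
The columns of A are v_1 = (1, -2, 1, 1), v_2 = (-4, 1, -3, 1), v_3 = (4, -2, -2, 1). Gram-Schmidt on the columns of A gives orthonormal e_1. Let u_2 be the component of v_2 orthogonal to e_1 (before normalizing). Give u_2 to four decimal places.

u_2 = (-2.8571, -1.2857, -1.8571, 2.1429)

v_1 = (1, -2, 1, 1); ‖v_1‖ = 2.6458, so e_1 = (0.3780, -0.7559, 0.3780, 0.3780).
e_1·v_2 = 0.3780·(-4) + (-0.7559)·1 + 0.3780·(-3) + 0.3780·1 = -3.0237.
u_2 = v_2 + 3.0237·e_1 = (-2.8571, -1.2857, -1.8571, 2.1429).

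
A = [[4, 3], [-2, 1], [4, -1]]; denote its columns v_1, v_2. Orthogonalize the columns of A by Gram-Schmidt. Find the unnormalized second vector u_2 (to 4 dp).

v_1 = (4, -2, 4); ‖v_1‖ = 6.0000, so q_1 = (0.6667, -0.3333, 0.6667).
q_1·v_2 = 0.6667·3 + (-0.3333)·1 + 0.6667·(-1) = 1.0000.
u_2 = v_2 − 1.0000·q_1 = (2.3333, 1.3333, -1.6667).

u_2 = (2.3333, 1.3333, -1.6667)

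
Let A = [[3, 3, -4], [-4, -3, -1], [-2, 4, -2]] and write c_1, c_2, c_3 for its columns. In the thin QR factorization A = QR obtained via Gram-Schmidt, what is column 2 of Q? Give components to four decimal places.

e_2 = (0.3118, -0.2274, 0.9225)

c_1 = (3, -4, -2); ‖c_1‖ = 5.3852, so e_1 = (0.5571, -0.7428, -0.3714).
e_1·c_2 = 0.5571·3 + (-0.7428)·(-3) + (-0.3714)·4 = 2.4140.
u_2 = c_2 − 2.4140·e_1 = (1.6552, -1.2069, 4.8966).
‖u_2‖ = 5.3078, so e_2 = (0.3118, -0.2274, 0.9225).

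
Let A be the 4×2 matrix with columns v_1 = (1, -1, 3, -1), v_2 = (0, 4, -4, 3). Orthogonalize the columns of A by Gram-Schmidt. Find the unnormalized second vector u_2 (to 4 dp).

q_1 = v_1/‖v_1‖ = (1, -1, 3, -1)/3.4641 = (0.2887, -0.2887, 0.8660, -0.2887).
r_{12} = q_1·v_2 = -5.4848.
u_2 = v_2 + 5.4848·q_1 = (1.5833, 2.4167, 0.7500, 1.4167).

u_2 = (1.5833, 2.4167, 0.7500, 1.4167)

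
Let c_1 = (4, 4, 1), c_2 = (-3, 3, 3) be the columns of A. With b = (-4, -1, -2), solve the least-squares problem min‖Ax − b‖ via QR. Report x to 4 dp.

c_1 = (4, 4, 1); ‖c_1‖ = 5.7446, so q_1 = (0.6963, 0.6963, 0.1741).
q_1·c_2 = 0.6963·(-3) + 0.6963·3 + 0.1741·3 = 0.5222.
u_2 = c_2 − 0.5222·q_1 = (-3.3636, 2.6364, 2.9091).
‖u_2‖ = 5.1698, so q_2 = (-0.6506, 0.5100, 0.5627).
Qᵀb = (-3.8297, 0.9671).
Back-substitute: x_2 = 0.9671/5.1698 = 0.1871.
x_1 = (-3.8297 − 0.5222·0.1871)/5.7446 = -0.6837.

x = (-0.6837, 0.1871)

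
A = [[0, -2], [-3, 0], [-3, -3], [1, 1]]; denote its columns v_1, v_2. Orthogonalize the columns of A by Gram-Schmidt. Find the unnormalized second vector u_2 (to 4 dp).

u_2 = (-2.0000, 1.5789, -1.4211, 0.4737)

v_1 = (0, -3, -3, 1); ‖v_1‖ = 4.3589, so e_1 = (0.0000, -0.6882, -0.6882, 0.2294).
e_1·v_2 = 0.0000·(-2) + (-0.6882)·0 + (-0.6882)·(-3) + 0.2294·1 = 2.2942.
u_2 = v_2 − 2.2942·e_1 = (-2.0000, 1.5789, -1.4211, 0.4737).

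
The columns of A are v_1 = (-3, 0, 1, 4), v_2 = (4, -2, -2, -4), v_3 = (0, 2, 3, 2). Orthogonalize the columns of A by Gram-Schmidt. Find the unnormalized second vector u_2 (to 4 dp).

v_1 = (-3, 0, 1, 4); ‖v_1‖ = 5.0990, so q_1 = (-0.5883, 0.0000, 0.1961, 0.7845).
q_1·v_2 = (-0.5883)·4 + 0.0000·(-2) + 0.1961·(-2) + 0.7845·(-4) = -5.8835.
u_2 = v_2 + 5.8835·q_1 = (0.5385, -2.0000, -0.8462, 0.6154).

u_2 = (0.5385, -2.0000, -0.8462, 0.6154)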